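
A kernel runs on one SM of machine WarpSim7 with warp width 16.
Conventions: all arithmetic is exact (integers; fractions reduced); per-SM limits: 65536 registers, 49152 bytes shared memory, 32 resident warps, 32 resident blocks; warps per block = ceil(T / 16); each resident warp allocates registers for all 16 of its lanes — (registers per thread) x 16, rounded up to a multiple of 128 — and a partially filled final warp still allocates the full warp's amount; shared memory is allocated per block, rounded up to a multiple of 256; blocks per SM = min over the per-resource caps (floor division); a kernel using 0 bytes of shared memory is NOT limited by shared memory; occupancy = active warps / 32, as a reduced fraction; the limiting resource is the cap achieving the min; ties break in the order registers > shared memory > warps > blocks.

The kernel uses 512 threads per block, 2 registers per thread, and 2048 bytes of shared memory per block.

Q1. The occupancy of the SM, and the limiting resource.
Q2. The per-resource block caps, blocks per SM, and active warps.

Answer: occupancy 1, limited by warps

registers: 16 blocks
shared memory: 24 blocks
warps: 1 block
blocks: 32 blocks

Answer: 1 block, 32 active warps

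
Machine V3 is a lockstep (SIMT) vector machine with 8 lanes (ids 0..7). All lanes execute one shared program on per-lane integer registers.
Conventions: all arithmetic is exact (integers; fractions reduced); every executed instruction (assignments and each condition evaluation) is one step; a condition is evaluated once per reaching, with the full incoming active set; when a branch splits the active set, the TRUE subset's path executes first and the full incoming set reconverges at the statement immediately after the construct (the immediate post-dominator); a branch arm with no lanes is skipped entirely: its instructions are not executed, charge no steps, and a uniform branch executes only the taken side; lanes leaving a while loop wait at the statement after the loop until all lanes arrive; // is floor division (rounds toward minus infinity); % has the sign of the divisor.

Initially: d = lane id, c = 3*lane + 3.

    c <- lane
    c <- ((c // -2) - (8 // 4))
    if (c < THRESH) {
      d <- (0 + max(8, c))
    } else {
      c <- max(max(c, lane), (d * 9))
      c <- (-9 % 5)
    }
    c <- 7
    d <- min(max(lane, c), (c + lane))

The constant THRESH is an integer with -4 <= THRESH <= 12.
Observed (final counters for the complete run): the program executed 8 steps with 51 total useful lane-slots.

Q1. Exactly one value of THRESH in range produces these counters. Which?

Answer: THRESH = -3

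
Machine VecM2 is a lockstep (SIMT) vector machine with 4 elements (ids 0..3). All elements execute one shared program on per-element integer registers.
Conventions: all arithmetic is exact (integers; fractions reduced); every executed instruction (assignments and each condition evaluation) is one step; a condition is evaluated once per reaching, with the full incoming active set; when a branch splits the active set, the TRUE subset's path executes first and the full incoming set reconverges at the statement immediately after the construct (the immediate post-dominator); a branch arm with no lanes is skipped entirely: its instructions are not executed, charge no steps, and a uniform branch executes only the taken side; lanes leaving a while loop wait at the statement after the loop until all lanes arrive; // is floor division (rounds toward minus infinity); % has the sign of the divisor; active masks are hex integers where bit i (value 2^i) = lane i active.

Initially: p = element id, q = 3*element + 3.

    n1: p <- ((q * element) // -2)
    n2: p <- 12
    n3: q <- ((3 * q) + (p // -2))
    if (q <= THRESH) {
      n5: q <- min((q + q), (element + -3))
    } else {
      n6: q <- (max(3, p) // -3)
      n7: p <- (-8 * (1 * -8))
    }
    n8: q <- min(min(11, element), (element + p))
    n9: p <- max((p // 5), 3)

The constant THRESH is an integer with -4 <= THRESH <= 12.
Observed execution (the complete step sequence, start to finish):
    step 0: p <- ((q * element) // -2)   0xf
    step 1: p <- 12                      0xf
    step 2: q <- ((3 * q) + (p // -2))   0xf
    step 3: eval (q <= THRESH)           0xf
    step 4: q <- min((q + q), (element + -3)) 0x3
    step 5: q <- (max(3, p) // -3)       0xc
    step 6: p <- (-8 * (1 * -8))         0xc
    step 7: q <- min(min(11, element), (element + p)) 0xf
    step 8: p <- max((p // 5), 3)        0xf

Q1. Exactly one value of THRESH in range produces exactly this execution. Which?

Answer: THRESH = 12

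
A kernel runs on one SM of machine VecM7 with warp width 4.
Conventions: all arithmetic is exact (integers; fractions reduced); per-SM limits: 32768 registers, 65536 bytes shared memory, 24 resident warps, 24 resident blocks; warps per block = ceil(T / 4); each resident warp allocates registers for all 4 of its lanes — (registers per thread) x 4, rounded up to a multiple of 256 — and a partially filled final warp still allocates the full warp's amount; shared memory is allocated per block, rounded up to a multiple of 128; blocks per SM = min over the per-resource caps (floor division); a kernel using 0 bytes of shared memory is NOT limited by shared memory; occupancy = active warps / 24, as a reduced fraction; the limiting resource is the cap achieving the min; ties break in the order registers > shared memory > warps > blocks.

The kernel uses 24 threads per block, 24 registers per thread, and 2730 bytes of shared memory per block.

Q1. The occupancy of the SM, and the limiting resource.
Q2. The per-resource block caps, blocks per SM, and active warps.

Answer: occupancy 1, limited by warps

registers: 21 blocks
shared memory: 23 blocks
warps: 4 blocks
blocks: 24 blocks

Answer: 4 blocks, 24 active warps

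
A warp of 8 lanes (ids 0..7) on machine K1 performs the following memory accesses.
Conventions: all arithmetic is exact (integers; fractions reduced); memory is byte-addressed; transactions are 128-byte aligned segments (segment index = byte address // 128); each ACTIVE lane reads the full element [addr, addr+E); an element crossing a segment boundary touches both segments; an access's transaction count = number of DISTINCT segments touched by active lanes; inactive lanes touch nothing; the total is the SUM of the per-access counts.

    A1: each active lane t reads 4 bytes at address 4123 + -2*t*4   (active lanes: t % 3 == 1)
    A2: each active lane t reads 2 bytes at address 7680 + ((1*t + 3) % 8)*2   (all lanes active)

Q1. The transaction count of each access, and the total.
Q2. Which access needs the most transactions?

A1: 2 transactions
A2: 1 transaction

Answer: 2,1; total 3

Answer: A1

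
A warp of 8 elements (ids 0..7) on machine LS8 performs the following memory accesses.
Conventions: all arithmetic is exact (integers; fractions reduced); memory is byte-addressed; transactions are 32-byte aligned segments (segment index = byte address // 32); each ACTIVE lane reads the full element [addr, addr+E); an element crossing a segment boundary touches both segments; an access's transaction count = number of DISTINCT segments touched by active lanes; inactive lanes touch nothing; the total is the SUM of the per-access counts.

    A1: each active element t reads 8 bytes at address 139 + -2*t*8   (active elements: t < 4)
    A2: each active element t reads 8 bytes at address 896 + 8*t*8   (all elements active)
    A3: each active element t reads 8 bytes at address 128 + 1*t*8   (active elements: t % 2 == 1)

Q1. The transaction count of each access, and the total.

A1: 3 transactions
A2: 8 transactions
A3: 2 transactions

Answer: 3,8,2; total 13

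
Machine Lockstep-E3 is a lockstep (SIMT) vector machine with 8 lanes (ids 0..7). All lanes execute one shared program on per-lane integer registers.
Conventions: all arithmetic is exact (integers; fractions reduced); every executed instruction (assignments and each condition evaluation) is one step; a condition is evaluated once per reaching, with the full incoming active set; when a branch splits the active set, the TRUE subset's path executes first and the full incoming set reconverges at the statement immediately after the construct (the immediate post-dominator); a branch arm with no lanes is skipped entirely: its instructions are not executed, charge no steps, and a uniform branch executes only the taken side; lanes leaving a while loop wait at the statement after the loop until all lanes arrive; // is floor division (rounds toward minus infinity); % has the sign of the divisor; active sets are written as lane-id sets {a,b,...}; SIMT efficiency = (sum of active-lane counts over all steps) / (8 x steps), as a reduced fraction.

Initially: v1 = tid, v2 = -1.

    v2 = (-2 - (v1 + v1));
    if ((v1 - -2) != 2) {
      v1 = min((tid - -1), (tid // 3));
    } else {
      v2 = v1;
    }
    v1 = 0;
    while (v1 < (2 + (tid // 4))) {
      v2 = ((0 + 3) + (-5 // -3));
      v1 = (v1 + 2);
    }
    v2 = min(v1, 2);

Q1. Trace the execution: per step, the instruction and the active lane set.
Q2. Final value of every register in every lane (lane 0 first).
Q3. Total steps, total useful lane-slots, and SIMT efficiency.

step 0: v2 <- (-2 - (v1 + v1))       {0,1,2,3,4,5,6,7}
step 1: eval ((v1 - -2) != 2)        {0,1,2,3,4,5,6,7}
step 2: v1 <- min((tid - -1), (tid // 3)) {1,2,3,4,5,6,7}
step 3: v2 <- v1                     {0}
step 4: v1 <- 0                      {0,1,2,3,4,5,6,7}
step 5: eval (v1 < (2 + (tid // 4))) {0,1,2,3,4,5,6,7}
step 6: v2 <- ((0 + 3) + (-5 // -3)) {0,1,2,3,4,5,6,7}
step 7: v1 <- (v1 + 2)               {0,1,2,3,4,5,6,7}
step 8: eval (v1 < (2 + (tid // 4))) {0,1,2,3,4,5,6,7}
step 9: v2 <- ((0 + 3) + (-5 // -3)) {4,5,6,7}
step 10: v1 <- (v1 + 2)               {4,5,6,7}
step 11: eval (v1 < (2 + (tid // 4))) {4,5,6,7}
step 12: v2 <- min(v1, 2)             {0,1,2,3,4,5,6,7}

Answer: 13 steps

v1: 2,2,2,2,4,4,4,4
v2: 2,2,2,2,2,2,2,2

steps = 13; useful = 84; efficiency = 84/104 = 21/26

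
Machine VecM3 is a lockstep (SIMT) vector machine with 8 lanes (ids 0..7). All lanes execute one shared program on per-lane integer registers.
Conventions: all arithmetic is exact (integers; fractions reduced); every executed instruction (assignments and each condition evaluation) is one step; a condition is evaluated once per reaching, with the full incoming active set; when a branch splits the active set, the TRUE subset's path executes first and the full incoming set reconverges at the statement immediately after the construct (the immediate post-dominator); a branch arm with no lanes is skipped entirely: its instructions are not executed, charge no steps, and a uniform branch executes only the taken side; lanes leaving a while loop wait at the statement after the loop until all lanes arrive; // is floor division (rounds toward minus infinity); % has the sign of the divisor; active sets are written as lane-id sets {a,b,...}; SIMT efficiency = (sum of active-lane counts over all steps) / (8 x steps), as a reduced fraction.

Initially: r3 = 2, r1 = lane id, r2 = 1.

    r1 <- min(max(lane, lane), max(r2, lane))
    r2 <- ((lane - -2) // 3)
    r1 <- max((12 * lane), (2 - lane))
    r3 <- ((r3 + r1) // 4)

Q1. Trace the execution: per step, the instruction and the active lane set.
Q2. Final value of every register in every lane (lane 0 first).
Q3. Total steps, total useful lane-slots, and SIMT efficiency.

step 0: r1 <- min(max(lane, lane), max(r2, lane)) {0,1,2,3,4,5,6,7}
step 1: r2 <- ((lane - -2) // 3)     {0,1,2,3,4,5,6,7}
step 2: r1 <- max((12 * lane), (2 - lane)) {0,1,2,3,4,5,6,7}
step 3: r3 <- ((r3 + r1) // 4)       {0,1,2,3,4,5,6,7}

Answer: 4 steps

r3: 1,3,6,9,12,15,18,21
r1: 2,12,24,36,48,60,72,84
r2: 0,1,1,1,2,2,2,3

steps = 4; useful = 32; efficiency = 32/32 = 1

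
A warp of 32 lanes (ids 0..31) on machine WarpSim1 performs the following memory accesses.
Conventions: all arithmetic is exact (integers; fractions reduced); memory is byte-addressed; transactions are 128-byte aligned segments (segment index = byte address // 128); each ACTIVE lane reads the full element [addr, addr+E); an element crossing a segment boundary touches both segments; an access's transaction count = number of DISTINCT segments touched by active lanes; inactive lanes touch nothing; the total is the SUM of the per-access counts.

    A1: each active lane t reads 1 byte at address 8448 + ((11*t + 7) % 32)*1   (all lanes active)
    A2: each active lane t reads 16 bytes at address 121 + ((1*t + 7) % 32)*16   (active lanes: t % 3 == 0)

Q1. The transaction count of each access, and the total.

A1: 1 transaction
A2: 4 transactions

Answer: 1,4; total 5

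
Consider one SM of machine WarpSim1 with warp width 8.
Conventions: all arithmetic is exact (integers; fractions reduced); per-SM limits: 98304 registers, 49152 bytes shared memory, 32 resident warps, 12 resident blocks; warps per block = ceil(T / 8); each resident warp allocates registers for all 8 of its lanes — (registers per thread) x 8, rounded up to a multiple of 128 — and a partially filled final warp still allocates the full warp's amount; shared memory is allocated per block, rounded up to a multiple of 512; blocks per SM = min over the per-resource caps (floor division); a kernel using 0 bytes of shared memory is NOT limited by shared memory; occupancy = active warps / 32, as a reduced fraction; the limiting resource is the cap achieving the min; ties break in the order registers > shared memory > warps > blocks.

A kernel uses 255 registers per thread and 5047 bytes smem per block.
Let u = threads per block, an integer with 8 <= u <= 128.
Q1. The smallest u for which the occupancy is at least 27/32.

Answer: u = 17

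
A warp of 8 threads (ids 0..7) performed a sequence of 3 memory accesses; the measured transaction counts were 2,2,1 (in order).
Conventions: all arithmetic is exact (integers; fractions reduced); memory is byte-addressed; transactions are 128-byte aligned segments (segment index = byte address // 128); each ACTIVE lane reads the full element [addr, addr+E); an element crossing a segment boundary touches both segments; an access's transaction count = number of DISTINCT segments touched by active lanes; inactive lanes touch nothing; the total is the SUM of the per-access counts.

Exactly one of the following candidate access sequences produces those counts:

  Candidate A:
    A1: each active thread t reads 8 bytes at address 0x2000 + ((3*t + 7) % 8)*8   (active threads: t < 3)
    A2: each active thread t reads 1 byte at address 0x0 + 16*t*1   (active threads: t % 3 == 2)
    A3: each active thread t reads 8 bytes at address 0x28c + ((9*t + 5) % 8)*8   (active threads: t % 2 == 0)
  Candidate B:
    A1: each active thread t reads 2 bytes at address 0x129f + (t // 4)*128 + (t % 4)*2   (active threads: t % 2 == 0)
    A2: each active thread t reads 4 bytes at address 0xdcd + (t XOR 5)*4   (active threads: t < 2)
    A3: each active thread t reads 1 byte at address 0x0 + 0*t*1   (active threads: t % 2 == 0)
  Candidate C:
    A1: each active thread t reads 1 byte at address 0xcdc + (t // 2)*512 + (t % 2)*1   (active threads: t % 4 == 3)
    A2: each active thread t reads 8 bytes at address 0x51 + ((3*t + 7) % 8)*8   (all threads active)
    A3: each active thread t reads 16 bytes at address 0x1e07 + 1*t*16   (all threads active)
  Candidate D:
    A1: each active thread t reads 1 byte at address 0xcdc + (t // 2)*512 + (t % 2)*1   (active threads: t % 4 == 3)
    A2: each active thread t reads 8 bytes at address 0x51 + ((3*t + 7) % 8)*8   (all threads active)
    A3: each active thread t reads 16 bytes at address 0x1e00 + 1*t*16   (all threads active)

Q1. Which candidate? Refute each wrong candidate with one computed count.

A: A1 gives 1 transaction, not 2
B: A2 gives 1 transaction, not 2
C: A3 gives 2 transactions, not 1
D: all counts match (2,2,1)

Answer: D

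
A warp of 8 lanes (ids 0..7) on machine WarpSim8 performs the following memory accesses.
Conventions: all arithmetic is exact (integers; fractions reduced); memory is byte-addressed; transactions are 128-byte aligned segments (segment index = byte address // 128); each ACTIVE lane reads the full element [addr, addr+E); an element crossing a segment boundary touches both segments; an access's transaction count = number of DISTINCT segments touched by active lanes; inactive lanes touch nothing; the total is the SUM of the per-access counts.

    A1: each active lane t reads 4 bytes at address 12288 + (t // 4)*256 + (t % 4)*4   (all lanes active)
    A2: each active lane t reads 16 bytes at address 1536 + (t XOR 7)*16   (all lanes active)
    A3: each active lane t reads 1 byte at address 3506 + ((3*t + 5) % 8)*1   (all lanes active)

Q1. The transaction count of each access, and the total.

A1: 2 transactions
A2: 1 transaction
A3: 1 transaction

Answer: 2,1,1; total 4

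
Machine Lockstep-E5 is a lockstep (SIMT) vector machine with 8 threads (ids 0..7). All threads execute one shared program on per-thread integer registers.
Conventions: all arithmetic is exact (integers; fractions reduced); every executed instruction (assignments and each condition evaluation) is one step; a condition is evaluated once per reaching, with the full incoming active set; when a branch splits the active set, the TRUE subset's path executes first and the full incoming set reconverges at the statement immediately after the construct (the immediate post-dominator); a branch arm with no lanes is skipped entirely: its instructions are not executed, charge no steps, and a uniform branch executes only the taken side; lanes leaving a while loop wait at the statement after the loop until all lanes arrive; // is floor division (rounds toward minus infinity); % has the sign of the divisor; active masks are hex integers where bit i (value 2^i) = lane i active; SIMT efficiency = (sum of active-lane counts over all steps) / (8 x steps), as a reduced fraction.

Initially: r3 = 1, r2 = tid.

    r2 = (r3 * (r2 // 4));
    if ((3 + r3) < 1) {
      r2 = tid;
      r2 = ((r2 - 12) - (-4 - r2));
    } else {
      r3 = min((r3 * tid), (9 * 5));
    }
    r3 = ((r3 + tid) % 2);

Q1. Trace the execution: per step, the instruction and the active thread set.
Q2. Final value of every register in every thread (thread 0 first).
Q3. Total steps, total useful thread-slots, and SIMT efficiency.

step 0: r2 <- (r3 * (r2 // 4))       0xff
step 1: eval ((3 + r3) < 1)          0xff
step 2: r3 <- min((r3 * tid), (9 * 5)) 0xff
step 3: r3 <- ((r3 + tid) % 2)       0xff

Answer: 4 steps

r3: 0,0,0,0,0,0,0,0
r2: 0,0,0,0,1,1,1,1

steps = 4; useful = 32; efficiency = 32/32 = 1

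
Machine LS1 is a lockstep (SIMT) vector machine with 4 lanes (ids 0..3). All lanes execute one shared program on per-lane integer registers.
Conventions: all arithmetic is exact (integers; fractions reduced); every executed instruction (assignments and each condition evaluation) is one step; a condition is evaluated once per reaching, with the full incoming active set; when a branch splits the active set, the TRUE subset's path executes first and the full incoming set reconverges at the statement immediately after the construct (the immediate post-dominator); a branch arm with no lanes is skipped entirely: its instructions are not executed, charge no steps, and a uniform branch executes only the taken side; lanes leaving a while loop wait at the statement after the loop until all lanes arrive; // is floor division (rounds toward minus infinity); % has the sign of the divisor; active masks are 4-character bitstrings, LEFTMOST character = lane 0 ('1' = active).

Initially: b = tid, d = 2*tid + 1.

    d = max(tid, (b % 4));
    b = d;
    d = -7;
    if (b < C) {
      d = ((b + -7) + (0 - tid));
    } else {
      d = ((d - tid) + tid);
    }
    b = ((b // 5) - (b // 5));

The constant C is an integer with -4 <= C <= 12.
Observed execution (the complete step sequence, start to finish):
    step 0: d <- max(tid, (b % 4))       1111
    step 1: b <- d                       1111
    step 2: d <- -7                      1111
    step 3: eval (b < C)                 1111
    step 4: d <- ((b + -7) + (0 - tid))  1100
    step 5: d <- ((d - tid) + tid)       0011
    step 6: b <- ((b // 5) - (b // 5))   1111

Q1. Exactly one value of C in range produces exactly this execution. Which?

Answer: C = 2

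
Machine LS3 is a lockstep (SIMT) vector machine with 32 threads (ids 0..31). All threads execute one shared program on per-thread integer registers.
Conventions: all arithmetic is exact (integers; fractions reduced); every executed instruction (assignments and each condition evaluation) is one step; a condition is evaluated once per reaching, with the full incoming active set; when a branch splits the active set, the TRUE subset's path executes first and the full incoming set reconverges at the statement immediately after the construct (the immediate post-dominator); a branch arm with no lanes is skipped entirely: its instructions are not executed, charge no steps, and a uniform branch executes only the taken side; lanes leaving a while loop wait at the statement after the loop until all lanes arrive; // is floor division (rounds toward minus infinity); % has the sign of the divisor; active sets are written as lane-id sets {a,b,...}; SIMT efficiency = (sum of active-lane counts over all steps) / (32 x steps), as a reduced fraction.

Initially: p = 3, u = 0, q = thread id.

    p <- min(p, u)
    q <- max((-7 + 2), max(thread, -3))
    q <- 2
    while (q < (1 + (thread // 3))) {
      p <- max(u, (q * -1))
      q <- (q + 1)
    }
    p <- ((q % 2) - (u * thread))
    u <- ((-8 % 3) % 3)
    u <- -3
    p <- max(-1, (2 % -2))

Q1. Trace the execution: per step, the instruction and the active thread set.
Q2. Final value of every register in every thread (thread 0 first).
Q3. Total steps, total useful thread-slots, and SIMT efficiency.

step 0: p <- min(p, u)               {0,1,2,3,4,5,6,7,8,9,10,11,12,13,14,15,16,17,18,19,20,21,22,23,24,25,26,27,28,29,30,31}
step 1: q <- max((-7 + 2), max(thread, -3)) {0,1,2,3,4,5,6,7,8,9,10,11,12,13,14,15,16,17,18,19,20,21,22,23,24,25,26,27,28,29,30,31}
step 2: q <- 2                       {0,1,2,3,4,5,6,7,8,9,10,11,12,13,14,15,16,17,18,19,20,21,22,23,24,25,26,27,28,29,30,31}
step 3: eval (q < (1 + (thread // 3))) {0,1,2,3,4,5,6,7,8,9,10,11,12,13,14,15,16,17,18,19,20,21,22,23,24,25,26,27,28,29,30,31}
step 4: p <- max(u, (q * -1))        {6,7,8,9,10,11,12,13,14,15,16,17,18,19,20,21,22,23,24,25,26,27,28,29,30,31}
step 5: q <- (q + 1)                 {6,7,8,9,10,11,12,13,14,15,16,17,18,19,20,21,22,23,24,25,26,27,28,29,30,31}
step 6: eval (q < (1 + (thread // 3))) {6,7,8,9,10,11,12,13,14,15,16,17,18,19,20,21,22,23,24,25,26,27,28,29,30,31}
step 7: p <- max(u, (q * -1))        {9,10,11,12,13,14,15,16,17,18,19,20,21,22,23,24,25,26,27,28,29,30,31}
step 8: q <- (q + 1)                 {9,10,11,12,13,14,15,16,17,18,19,20,21,22,23,24,25,26,27,28,29,30,31}
step 9: eval (q < (1 + (thread // 3))) {9,10,11,12,13,14,15,16,17,18,19,20,21,22,23,24,25,26,27,28,29,30,31}
step 10: p <- max(u, (q * -1))        {12,13,14,15,16,17,18,19,20,21,22,23,24,25,26,27,28,29,30,31}
step 11: q <- (q + 1)                 {12,13,14,15,16,17,18,19,20,21,22,23,24,25,26,27,28,29,30,31}
step 12: eval (q < (1 + (thread // 3))) {12,13,14,15,16,17,18,19,20,21,22,23,24,25,26,27,28,29,30,31}
step 13: p <- max(u, (q * -1))        {15,16,17,18,19,20,21,22,23,24,25,26,27,28,29,30,31}
step 14: q <- (q + 1)                 {15,16,17,18,19,20,21,22,23,24,25,26,27,28,29,30,31}
step 15: eval (q < (1 + (thread // 3))) {15,16,17,18,19,20,21,22,23,24,25,26,27,28,29,30,31}
step 16: p <- max(u, (q * -1))        {18,19,20,21,22,23,24,25,26,27,28,29,30,31}
step 17: q <- (q + 1)                 {18,19,20,21,22,23,24,25,26,27,28,29,30,31}
step 18: eval (q < (1 + (thread // 3))) {18,19,20,21,22,23,24,25,26,27,28,29,30,31}
step 19: p <- max(u, (q * -1))        {21,22,23,24,25,26,27,28,29,30,31}
step 20: q <- (q + 1)                 {21,22,23,24,25,26,27,28,29,30,31}
step 21: eval (q < (1 + (thread // 3))) {21,22,23,24,25,26,27,28,29,30,31}
step 22: p <- max(u, (q * -1))        {24,25,26,27,28,29,30,31}
step 23: q <- (q + 1)                 {24,25,26,27,28,29,30,31}
step 24: eval (q < (1 + (thread // 3))) {24,25,26,27,28,29,30,31}
step 25: p <- max(u, (q * -1))        {27,28,29,30,31}
step 26: q <- (q + 1)                 {27,28,29,30,31}
step 27: eval (q < (1 + (thread // 3))) {27,28,29,30,31}
step 28: p <- max(u, (q * -1))        {30,31}
step 29: q <- (q + 1)                 {30,31}
step 30: eval (q < (1 + (thread // 3))) {30,31}
step 31: p <- ((q % 2) - (u * thread)) {0,1,2,3,4,5,6,7,8,9,10,11,12,13,14,15,16,17,18,19,20,21,22,23,24,25,26,27,28,29,30,31}
step 32: u <- ((-8 % 3) % 3)          {0,1,2,3,4,5,6,7,8,9,10,11,12,13,14,15,16,17,18,19,20,21,22,23,24,25,26,27,28,29,30,31}
step 33: u <- -3                      {0,1,2,3,4,5,6,7,8,9,10,11,12,13,14,15,16,17,18,19,20,21,22,23,24,25,26,27,28,29,30,31}
step 34: p <- max(-1, (2 % -2))       {0,1,2,3,4,5,6,7,8,9,10,11,12,13,14,15,16,17,18,19,20,21,22,23,24,25,26,27,28,29,30,31}

Answer: 35 steps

p: 0,0,0,0,0,0,0,0,0,0,0,0,0,0,0,0,0,0,0,0,0,0,0,0,0,0,0,0,0,0,0,0
u: -3,-3,-3,-3,-3,-3,-3,-3,-3,-3,-3,-3,-3,-3,-3,-3,-3,-3,-3,-3,-3,-3,-3,-3,-3,-3,-3,-3,-3,-3,-3,-3
q: 2,2,2,2,2,2,3,3,3,4,4,4,5,5,5,6,6,6,7,7,7,8,8,8,9,9,9,10,10,10,11,11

steps = 35; useful = 634; efficiency = 634/1120 = 317/560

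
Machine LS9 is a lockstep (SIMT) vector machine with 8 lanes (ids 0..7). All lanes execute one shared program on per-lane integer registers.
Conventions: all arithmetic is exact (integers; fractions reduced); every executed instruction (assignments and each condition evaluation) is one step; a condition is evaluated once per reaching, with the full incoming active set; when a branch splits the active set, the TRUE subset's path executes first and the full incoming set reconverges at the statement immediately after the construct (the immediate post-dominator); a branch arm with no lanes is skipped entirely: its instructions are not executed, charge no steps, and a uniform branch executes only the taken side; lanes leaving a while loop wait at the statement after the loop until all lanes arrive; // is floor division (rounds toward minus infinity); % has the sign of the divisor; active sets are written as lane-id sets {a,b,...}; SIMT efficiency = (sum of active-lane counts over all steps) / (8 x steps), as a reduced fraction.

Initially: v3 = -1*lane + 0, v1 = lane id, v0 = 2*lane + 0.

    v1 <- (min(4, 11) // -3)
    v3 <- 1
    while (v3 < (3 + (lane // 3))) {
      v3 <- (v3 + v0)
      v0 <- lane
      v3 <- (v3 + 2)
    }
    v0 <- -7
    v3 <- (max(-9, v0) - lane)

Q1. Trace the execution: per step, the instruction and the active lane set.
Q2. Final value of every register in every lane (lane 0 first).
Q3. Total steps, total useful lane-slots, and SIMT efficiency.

step 0: v1 <- (min(4, 11) // -3)     {0,1,2,3,4,5,6,7}
step 1: v3 <- 1                      {0,1,2,3,4,5,6,7}
step 2: eval (v3 < (3 + (lane // 3))) {0,1,2,3,4,5,6,7}
step 3: v3 <- (v3 + v0)              {0,1,2,3,4,5,6,7}
step 4: v0 <- lane                   {0,1,2,3,4,5,6,7}
step 5: v3 <- (v3 + 2)               {0,1,2,3,4,5,6,7}
step 6: eval (v3 < (3 + (lane // 3))) {0,1,2,3,4,5,6,7}
step 7: v0 <- -7                     {0,1,2,3,4,5,6,7}
step 8: v3 <- (max(-9, v0) - lane)   {0,1,2,3,4,5,6,7}

Answer: 9 steps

v3: -7,-8,-9,-10,-11,-12,-13,-14
v1: -2,-2,-2,-2,-2,-2,-2,-2
v0: -7,-7,-7,-7,-7,-7,-7,-7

steps = 9; useful = 72; efficiency = 72/72 = 1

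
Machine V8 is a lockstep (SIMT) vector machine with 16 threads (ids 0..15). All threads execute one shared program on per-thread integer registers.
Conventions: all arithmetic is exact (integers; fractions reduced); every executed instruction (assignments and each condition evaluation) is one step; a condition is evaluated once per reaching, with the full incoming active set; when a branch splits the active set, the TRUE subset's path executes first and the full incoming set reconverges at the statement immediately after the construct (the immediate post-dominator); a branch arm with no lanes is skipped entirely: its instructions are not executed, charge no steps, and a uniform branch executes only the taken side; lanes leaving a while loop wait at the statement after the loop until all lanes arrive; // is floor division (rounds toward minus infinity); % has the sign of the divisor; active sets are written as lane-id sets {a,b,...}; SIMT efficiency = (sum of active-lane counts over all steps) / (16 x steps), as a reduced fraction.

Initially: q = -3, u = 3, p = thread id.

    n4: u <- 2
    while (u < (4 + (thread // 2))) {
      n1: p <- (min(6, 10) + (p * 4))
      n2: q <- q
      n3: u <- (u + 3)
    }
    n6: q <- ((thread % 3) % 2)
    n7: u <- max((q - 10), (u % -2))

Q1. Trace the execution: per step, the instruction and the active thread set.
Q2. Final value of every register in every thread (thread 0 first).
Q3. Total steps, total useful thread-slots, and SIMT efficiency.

step 0: u <- 2                       {0,1,2,3,4,5,6,7,8,9,10,11,12,13,14,15}
step 1: eval (u < (4 + (thread // 2))) {0,1,2,3,4,5,6,7,8,9,10,11,12,13,14,15}
step 2: p <- (min(6, 10) + (p * 4))  {0,1,2,3,4,5,6,7,8,9,10,11,12,13,14,15}
step 3: q <- q                       {0,1,2,3,4,5,6,7,8,9,10,11,12,13,14,15}
step 4: u <- (u + 3)                 {0,1,2,3,4,5,6,7,8,9,10,11,12,13,14,15}
step 5: eval (u < (4 + (thread // 2))) {0,1,2,3,4,5,6,7,8,9,10,11,12,13,14,15}
step 6: p <- (min(6, 10) + (p * 4))  {4,5,6,7,8,9,10,11,12,13,14,15}
step 7: q <- q                       {4,5,6,7,8,9,10,11,12,13,14,15}
step 8: u <- (u + 3)                 {4,5,6,7,8,9,10,11,12,13,14,15}
step 9: eval (u < (4 + (thread // 2))) {4,5,6,7,8,9,10,11,12,13,14,15}
step 10: p <- (min(6, 10) + (p * 4))  {10,11,12,13,14,15}
step 11: q <- q                       {10,11,12,13,14,15}
step 12: u <- (u + 3)                 {10,11,12,13,14,15}
step 13: eval (u < (4 + (thread // 2))) {10,11,12,13,14,15}
step 14: q <- ((thread % 3) % 2)      {0,1,2,3,4,5,6,7,8,9,10,11,12,13,14,15}
step 15: u <- max((q - 10), (u % -2)) {0,1,2,3,4,5,6,7,8,9,10,11,12,13,14,15}

Answer: 16 steps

q: 0,1,0,0,1,0,0,1,0,0,1,0,0,1,0,0
u: -1,-1,-1,-1,0,0,0,0,0,0,-1,-1,-1,-1,-1,-1
p: 6,10,14,18,94,110,126,142,158,174,766,830,894,958,1022,1086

steps = 16; useful = 200; efficiency = 200/256 = 25/32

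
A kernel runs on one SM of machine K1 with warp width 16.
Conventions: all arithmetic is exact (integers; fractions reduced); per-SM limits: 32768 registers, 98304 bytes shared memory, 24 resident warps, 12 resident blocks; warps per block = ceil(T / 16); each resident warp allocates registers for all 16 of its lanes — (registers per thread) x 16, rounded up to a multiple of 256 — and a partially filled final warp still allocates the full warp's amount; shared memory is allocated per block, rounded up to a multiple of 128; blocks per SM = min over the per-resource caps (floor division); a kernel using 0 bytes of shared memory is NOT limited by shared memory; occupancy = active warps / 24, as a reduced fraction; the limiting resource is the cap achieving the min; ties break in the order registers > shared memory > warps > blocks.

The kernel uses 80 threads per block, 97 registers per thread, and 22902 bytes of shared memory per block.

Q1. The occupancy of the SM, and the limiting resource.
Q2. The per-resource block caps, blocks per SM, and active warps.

Answer: occupancy 5/8, limited by registers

registers: 3 blocks
shared memory: 4 blocks
warps: 4 blocks
blocks: 12 blocks

Answer: 3 blocks, 15 active warps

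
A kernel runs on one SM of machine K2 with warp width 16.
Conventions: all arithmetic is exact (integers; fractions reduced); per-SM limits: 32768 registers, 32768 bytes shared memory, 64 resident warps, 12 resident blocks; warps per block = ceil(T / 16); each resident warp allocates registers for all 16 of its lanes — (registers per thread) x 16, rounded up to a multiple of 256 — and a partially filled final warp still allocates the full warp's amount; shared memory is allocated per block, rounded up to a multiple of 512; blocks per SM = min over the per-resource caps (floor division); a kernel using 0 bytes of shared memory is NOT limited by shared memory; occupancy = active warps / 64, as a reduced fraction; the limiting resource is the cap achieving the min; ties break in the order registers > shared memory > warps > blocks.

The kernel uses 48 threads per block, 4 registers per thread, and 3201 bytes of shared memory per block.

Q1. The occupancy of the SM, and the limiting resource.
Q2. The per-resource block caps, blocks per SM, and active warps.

Answer: occupancy 27/64, limited by shared memory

registers: 42 blocks
shared memory: 9 blocks
warps: 21 blocks
blocks: 12 blocks

Answer: 9 blocks, 27 active warps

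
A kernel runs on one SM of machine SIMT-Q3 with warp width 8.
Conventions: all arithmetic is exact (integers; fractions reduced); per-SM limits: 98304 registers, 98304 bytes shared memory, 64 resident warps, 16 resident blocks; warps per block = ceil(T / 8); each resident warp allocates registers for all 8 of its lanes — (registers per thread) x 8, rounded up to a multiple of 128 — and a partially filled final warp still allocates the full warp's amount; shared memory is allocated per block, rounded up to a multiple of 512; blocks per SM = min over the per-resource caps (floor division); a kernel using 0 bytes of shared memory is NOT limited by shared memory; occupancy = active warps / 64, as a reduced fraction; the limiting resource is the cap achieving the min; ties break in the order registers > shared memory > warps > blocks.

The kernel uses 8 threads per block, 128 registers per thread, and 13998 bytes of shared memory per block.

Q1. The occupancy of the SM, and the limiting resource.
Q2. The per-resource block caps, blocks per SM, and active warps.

Answer: occupancy 3/32, limited by shared memory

registers: 96 blocks
shared memory: 6 blocks
warps: 64 blocks
blocks: 16 blocks

Answer: 6 blocks, 6 active warps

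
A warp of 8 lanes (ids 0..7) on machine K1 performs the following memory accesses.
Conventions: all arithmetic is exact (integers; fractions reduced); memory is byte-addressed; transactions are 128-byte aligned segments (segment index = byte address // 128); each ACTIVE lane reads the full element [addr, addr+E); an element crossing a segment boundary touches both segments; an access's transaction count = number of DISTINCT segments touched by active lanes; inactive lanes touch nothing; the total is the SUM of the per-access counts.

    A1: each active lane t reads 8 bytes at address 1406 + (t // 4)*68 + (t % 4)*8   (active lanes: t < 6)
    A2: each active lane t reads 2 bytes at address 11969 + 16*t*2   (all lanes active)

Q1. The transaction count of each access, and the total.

A1: 2 transactions
A2: 3 transactions

Answer: 2,3; total 5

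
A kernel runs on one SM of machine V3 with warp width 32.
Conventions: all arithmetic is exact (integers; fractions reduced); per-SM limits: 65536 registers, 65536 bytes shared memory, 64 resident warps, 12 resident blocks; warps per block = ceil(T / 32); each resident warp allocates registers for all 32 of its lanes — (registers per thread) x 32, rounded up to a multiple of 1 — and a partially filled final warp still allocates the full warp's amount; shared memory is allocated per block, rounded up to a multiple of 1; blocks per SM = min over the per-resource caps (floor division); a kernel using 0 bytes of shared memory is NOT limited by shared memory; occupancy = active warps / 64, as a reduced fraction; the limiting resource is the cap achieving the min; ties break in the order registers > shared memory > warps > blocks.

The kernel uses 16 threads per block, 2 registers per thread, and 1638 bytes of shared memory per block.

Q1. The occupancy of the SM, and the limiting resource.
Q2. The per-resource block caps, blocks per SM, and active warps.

Answer: occupancy 3/16, limited by blocks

registers: 1024 blocks
shared memory: 40 blocks
warps: 64 blocks
blocks: 12 blocks

Answer: 12 blocks, 12 active warps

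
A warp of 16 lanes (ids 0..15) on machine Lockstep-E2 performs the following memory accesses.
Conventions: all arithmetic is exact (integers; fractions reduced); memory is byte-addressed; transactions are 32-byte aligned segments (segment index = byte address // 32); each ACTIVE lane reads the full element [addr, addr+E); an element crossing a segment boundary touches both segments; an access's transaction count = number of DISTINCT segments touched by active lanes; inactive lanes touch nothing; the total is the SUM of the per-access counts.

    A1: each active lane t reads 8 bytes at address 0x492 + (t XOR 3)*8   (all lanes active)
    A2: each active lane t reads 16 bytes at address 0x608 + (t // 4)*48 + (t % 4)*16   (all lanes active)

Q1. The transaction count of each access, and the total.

A1: 5 transactions
A2: 7 transactions

Answer: 5,7; total 12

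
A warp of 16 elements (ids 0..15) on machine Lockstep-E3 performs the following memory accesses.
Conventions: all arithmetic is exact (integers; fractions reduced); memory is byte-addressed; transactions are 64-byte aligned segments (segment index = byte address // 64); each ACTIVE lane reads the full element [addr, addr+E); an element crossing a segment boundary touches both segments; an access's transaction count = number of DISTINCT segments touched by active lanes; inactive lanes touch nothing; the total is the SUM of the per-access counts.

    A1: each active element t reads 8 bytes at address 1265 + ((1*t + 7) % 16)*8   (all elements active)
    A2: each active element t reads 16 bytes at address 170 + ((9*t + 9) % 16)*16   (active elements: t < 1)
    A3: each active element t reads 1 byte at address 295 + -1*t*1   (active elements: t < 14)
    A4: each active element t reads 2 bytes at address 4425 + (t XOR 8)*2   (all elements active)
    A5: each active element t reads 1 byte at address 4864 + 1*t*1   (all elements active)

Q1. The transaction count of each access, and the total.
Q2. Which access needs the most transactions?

A1: 3 transactions
A2: 2 transactions
A3: 1 transaction
A4: 1 transaction
A5: 1 transaction

Answer: 3,2,1,1,1; total 8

Answer: A1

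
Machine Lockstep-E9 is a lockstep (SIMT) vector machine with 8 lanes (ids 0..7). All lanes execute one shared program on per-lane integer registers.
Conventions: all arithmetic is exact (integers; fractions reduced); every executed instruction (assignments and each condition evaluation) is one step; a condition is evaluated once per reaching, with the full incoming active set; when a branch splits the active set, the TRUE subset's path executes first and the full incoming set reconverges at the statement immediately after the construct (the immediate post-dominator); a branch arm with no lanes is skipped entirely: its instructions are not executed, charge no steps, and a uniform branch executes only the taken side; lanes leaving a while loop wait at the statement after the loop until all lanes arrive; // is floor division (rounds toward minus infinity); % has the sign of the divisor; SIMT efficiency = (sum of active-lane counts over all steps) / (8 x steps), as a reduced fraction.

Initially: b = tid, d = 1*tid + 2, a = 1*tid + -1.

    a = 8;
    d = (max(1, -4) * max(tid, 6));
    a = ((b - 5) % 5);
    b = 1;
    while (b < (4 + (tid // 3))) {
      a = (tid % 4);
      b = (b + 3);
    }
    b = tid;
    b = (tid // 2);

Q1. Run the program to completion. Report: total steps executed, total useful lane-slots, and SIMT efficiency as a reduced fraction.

Answer: 13 steps, 95 useful, 95/104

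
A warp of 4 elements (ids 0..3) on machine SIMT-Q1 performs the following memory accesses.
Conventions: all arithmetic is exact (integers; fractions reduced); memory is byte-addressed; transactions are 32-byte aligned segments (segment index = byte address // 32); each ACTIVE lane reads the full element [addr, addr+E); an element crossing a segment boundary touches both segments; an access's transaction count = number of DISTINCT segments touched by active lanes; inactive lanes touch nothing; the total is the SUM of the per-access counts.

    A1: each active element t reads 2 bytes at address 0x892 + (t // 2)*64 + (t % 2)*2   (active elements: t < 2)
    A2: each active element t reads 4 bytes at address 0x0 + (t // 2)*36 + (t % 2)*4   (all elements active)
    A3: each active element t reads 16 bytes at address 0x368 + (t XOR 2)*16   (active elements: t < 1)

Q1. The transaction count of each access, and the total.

A1: 1 transaction
A2: 2 transactions
A3: 1 transaction

Answer: 1,2,1; total 4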